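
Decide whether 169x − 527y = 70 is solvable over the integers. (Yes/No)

gcd(169, 527): 527 = 3·169 + 20; 169 = 8·20 + 9; 20 = 2·9 + 2; 9 = 4·2 + 1; 2 = 2·1 + 0 → 1
1 divides 70, so a solution exists.

Yes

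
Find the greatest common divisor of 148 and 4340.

4

Euclid: 4340 = 29·148 + 48; 148 = 3·48 + 4; 48 = 12·4 + 0. Last nonzero remainder: 4.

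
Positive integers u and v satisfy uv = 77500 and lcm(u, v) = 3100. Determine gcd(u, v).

25

From gcd × lcm = uv: gcd = 77500 / 3100 = 25.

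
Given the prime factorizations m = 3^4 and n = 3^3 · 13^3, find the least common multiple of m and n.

max exponent per prime: 3^4 · 13^3 = 177957

177957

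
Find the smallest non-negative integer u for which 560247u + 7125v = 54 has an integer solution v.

gcd(560247, 7125) = 3 (Euclid: 560247 = 78·7125 + 4497; 7125 = 1·4497 + 2628; 4497 = 1·2628 + 1869; 2628 = 1·1869 + 759; 1869 = 2·759 + 351; 759 = 2·351 + 57; 351 = 6·57 + 9; 57 = 6·9 + 3; 9 = 3·3 + 0), and 3 | 54.
Extended Euclid: 560247·(-751) + 7125·(59052) = 3. Scale by 18: u₀ = -13518.
General solution u = u₀ + 2375t; reducing mod 2375 gives u = 732 (and v = -57558).

732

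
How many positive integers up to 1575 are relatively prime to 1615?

1124

1615 = 5·17·19. Inclusion–exclusion on these primes:
1575 − ⌊1575/5⌋ − ⌊1575/17⌋ − ⌊1575/19⌋ + ⌊1575/85⌋ + ⌊1575/95⌋ + ⌊1575/323⌋ − ⌊1575/1615⌋ = 1124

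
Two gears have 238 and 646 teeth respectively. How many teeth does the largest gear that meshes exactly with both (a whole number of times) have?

238 = 2 · 7 · 17
646 = 2 · 17 · 19
Common: 2 · 17 = 34

34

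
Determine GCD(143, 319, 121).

11

gcd(143, 319): 319 = 2·143 + 33; 143 = 4·33 + 11; 33 = 3·11 + 0 → 11
gcd(11, 121): 121 = 11·11 + 0 → 11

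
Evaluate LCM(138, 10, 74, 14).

178710

138 = 2 · 3 · 23; 10 = 2 · 5; 74 = 2 · 37; 14 = 2 · 7
lcm takes max exponent of each prime: 2 · 3 · 5 · 7 · 23 · 37 = 178710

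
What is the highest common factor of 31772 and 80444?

31772 = 2² · 13² · 47
80444 = 2² · 7 · 13² · 17
Common: 2² · 13² = 676

676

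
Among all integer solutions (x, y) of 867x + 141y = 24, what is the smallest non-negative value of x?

gcd(867, 141) = 3 (Euclid: 867 = 6·141 + 21; 141 = 6·21 + 15; 21 = 1·15 + 6; 15 = 2·6 + 3; 6 = 2·3 + 0), and 3 | 24.
Extended Euclid: 867·(-20) + 141·(123) = 3. Scale by 8: x₀ = -160.
General solution x = x₀ + 47t; reducing mod 47 gives x = 28 (and y = -172).

28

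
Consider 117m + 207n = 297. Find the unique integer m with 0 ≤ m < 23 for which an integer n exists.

gcd(117, 207) = 9 (Euclid: 207 = 1·117 + 90; 117 = 1·90 + 27; 90 = 3·27 + 9; 27 = 3·9 + 0), and 9 | 297.
Extended Euclid: 117·(-7) + 207·(4) = 9. Scale by 33: m₀ = -231.
General solution m = m₀ + 23t; reducing mod 23 gives m = 22 (and n = -11).

22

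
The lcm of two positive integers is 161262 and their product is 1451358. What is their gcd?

9

gcd·lcm = product, so gcd = 1451358/161262 = 9.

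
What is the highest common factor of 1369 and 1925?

1

1369 = 37²
1925 = 5² · 7 · 11
Common: 1 = 1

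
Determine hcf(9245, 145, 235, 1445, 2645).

5

9245 = 5 · 43²; 145 = 5 · 29; 235 = 5 · 47; 1445 = 5 · 17²; 2645 = 5 · 23²
gcd takes min exponent of each prime: 5 = 5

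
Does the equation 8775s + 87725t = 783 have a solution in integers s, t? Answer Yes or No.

By Bézout, 8775s + 87725t = 783 has integer solutions iff gcd(8775, 87725) | 783.
Euclid: 87725 = 9·8775 + 8750; 8775 = 1·8750 + 25; 8750 = 350·25 + 0. gcd = 25; 783 mod 25 = 8. No.

No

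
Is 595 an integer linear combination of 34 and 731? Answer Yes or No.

By Bézout, 34s − 731t = 595 has integer solutions iff gcd(34, 731) | 595.
Euclid: 731 = 21·34 + 17; 34 = 2·17 + 0. gcd = 17; 595 mod 17 = 0. Yes.

Yes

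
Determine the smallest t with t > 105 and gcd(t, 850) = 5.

115

gcd(t, 850) = 5 forces 5 | t; write t = 5s. Then gcd(5s, 5·170) = 5·gcd(s, 170), so need gcd(s, 170) = 1.
5s > 105 gives s ≥ 22. The least s ≥ 22 coprime to 170 is 23, so t = 5·23 = 115.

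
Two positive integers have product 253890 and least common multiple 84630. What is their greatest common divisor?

gcd·lcm = product, so gcd = 253890/84630 = 3.

3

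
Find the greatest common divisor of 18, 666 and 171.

9

gcd(18, 666): 666 = 37·18 + 0 → 18
gcd(18, 171): 171 = 9·18 + 9; 18 = 2·9 + 0 → 9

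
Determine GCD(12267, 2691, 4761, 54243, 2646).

12267 = 3² · 29 · 47; 2691 = 3² · 13 · 23; 4761 = 3² · 23²; 54243 = 3³ · 7² · 41; 2646 = 2 · 3³ · 7²
gcd takes min exponent of each prime: 3² = 9

9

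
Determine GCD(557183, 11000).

11

557183 = 11 · 37³
11000 = 2³ · 5³ · 11
Common: 11 = 11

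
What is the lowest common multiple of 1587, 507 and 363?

lcm(1587, 507) = 1587·507/gcd = 804609/3 = 268203
lcm(268203, 363) = 268203·363/gcd = 97357689/3 = 32452563

32452563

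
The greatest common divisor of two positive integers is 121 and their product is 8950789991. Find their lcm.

73973471

Since gcd(a,b)·lcm(a,b) = ab, lcm = 8950789991/121 = 73973471.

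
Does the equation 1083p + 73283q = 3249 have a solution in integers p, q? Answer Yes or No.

gcd(1083, 73283): 73283 = 67·1083 + 722; 1083 = 1·722 + 361; 722 = 2·361 + 0 → 361
361 divides 3249, so a solution exists.

Yes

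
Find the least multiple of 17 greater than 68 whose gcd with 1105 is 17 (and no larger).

1105 = 17·65. Any t with gcd(t, 1105) = 17 is a multiple of 17, say 17s, with s coprime to 65.
Need s > 68/17, so s ≥ 5. First s ≥ 5 with gcd(s, 65) = 1 is s = 6. Thus t = 17·6 = 102.

102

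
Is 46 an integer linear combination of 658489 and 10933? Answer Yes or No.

No

gcd(658489, 10933): 658489 = 60·10933 + 2509; 10933 = 4·2509 + 897; 2509 = 2·897 + 715; 897 = 1·715 + 182; 715 = 3·182 + 169; 182 = 1·169 + 13; 169 = 13·13 + 0 → 13
13 does not divide 46, so a solution does not exist.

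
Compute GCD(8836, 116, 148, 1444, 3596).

4

8836 = 2² · 47²; 116 = 2² · 29; 148 = 2² · 37; 1444 = 2² · 19²; 3596 = 2² · 29 · 31
gcd takes min exponent of each prime: 2² = 4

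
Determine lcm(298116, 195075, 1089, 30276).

lcm(298116, 195075) = 298116·195075/gcd = 58154978700/9 = 6461664300
lcm(6461664300, 1089) = 6461664300·1089/gcd = 7036752422700/9 = 781861380300
lcm(781861380300, 30276) = 781861380300·30276/gcd = 23671635149962800/36 = 657545420832300

657545420832300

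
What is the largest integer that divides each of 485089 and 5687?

121

485089 = 11² · 19 · 211
5687 = 11² · 47
Common: 11² = 121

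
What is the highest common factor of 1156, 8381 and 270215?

289

gcd(1156, 8381): 8381 = 7·1156 + 289; 1156 = 4·289 + 0 → 289
gcd(289, 270215): 270215 = 935·289 + 0 → 289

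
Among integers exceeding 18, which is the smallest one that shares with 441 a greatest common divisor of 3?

gcd(m, 441) = 3 forces 3 | m; write m = 3s. Then gcd(3s, 3·147) = 3·gcd(s, 147), so need gcd(s, 147) = 1.
3s > 18 gives s ≥ 7. The least s ≥ 7 coprime to 147 is 8, so m = 3·8 = 24.

24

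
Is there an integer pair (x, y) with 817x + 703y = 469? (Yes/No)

No

gcd(817, 703): 817 = 1·703 + 114; 703 = 6·114 + 19; 114 = 6·19 + 0 → 19
19 does not divide 469, so a solution does not exist.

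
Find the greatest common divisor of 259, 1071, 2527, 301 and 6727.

259 = 7 · 37; 1071 = 3² · 7 · 17; 2527 = 7 · 19²; 301 = 7 · 43; 6727 = 7 · 31²
gcd takes min exponent of each prime: 7 = 7

7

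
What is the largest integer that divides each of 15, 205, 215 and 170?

15 = 3 · 5; 205 = 5 · 41; 215 = 5 · 43; 170 = 2 · 5 · 17
gcd takes min exponent of each prime: 5 = 5

5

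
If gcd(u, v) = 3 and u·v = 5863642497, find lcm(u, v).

1954547499

Since gcd(u,v)·lcm(u,v) = uv, lcm = 5863642497/3 = 1954547499.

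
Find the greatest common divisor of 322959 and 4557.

147

Euclid: 322959 = 70·4557 + 3969; 4557 = 1·3969 + 588; 3969 = 6·588 + 441; 588 = 1·441 + 147; 441 = 3·147 + 0. Last nonzero remainder: 147.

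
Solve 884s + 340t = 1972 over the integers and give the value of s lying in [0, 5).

Euclid: 884 = 2·340 + 204; 340 = 1·204 + 136; 204 = 1·136 + 68; 136 = 2·68 + 0 → gcd = 68; 1972 = 68·29.
Back-substitution yields 884·(2) + 340·(-5) = 68, so one solution is s = 2·29 = 58, t = -5·29 = -145.
Solutions in s differ by 340/68 = 5; the one in [0, 5) is 58 mod 5 = 3.

3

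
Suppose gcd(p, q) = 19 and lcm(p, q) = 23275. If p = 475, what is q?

p·q = gcd·lcm = 19·23275 = 442225, so q = 442225/475 = 931.

931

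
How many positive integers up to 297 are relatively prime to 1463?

219

1463 = 7·11·19. Inclusion–exclusion on these primes:
297 − ⌊297/7⌋ − ⌊297/11⌋ − ⌊297/19⌋ + ⌊297/77⌋ + ⌊297/133⌋ + ⌊297/209⌋ − ⌊297/1463⌋ = 219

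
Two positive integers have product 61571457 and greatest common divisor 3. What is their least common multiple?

Since gcd(u,v)·lcm(u,v) = uv, lcm = 61571457/3 = 20523819.

20523819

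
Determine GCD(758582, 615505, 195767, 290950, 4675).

11

758582 = 2 · 11 · 29² · 41; 615505 = 5 · 11 · 19² · 31; 195767 = 11 · 13 · 37²; 290950 = 2 · 5² · 11 · 23²; 4675 = 5² · 11 · 17
gcd takes min exponent of each prime: 11 = 11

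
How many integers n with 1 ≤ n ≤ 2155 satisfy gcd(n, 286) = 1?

286 = 2·11·13. Inclusion–exclusion on these primes:
2155 − ⌊2155/2⌋ − ⌊2155/11⌋ − ⌊2155/13⌋ + ⌊2155/22⌋ + ⌊2155/26⌋ + ⌊2155/143⌋ − ⌊2155/286⌋ = 905

905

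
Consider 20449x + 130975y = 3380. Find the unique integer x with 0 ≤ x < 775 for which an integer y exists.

45

Euclid: 130975 = 6·20449 + 8281; 20449 = 2·8281 + 3887; 8281 = 2·3887 + 507; 3887 = 7·507 + 338; 507 = 1·338 + 169; 338 = 2·169 + 0 → gcd = 169; 3380 = 169·20.
Back-substitution yields 20449·(-269) + 130975·(42) = 169, so one solution is x = -269·20 = -5380, y = 42·20 = 840.
Solutions in x differ by 130975/169 = 775; the one in [0, 775) is -5380 mod 775 = 45.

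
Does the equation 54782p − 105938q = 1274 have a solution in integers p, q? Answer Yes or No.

Yes

By Bézout, 54782p − 105938q = 1274 has integer solutions iff gcd(54782, 105938) | 1274.
Euclid: 105938 = 1·54782 + 51156; 54782 = 1·51156 + 3626; 51156 = 14·3626 + 392; 3626 = 9·392 + 98; 392 = 4·98 + 0. gcd = 98; 1274 mod 98 = 0. Yes.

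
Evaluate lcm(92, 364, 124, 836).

lcm(92, 364) = 92·364/gcd = 33488/4 = 8372
lcm(8372, 124) = 8372·124/gcd = 1038128/4 = 259532
lcm(259532, 836) = 259532·836/gcd = 216968752/4 = 54242188

54242188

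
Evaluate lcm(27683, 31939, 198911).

487176202687

lcm(27683, 31939) = 27683·31939/gcd = 884167337/19 = 46535123
lcm(46535123, 198911) = 46535123·198911/gcd = 9256347851053/19 = 487176202687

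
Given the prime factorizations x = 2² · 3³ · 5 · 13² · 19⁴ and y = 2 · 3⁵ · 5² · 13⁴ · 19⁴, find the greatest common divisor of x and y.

5946547230

min exponent per shared prime: 2 · 3³ · 5 · 13² · 19⁴ = 5946547230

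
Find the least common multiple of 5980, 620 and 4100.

5980 = 2² · 5 · 13 · 23; 620 = 2² · 5 · 31; 4100 = 2² · 5² · 41
lcm takes max exponent of each prime: 2² · 5² · 13 · 23 · 31 · 41 = 38002900

38002900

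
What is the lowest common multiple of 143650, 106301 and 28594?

lcm(143650, 106301) = 143650·106301/gcd = 15270138650/2873 = 5315050
lcm(5315050, 28594) = 5315050·28594/gcd = 151978539700/34 = 4469957050

4469957050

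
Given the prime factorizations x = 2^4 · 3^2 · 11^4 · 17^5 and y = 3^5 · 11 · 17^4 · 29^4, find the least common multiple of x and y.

57165445895257701936

max exponent per prime: 2^4 · 3^5 · 11^4 · 17^5 · 29^4 = 57165445895257701936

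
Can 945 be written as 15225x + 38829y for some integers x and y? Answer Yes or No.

gcd(15225, 38829): 38829 = 2·15225 + 8379; 15225 = 1·8379 + 6846; 8379 = 1·6846 + 1533; 6846 = 4·1533 + 714; 1533 = 2·714 + 105; 714 = 6·105 + 84; 105 = 1·84 + 21; 84 = 4·21 + 0 → 21
21 divides 945, so a solution exists.

Yes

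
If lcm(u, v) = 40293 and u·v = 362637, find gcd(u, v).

From gcd × lcm = uv: gcd = 362637 / 40293 = 9.

9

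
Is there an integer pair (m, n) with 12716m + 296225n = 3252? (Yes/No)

No

gcd(12716, 296225): 296225 = 23·12716 + 3757; 12716 = 3·3757 + 1445; 3757 = 2·1445 + 867; 1445 = 1·867 + 578; 867 = 1·578 + 289; 578 = 2·289 + 0 → 289
289 does not divide 3252, so a solution does not exist.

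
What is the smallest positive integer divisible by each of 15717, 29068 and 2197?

35143212

lcm(15717, 29068) = 15717·29068/gcd = 456861756/169 = 2703324
lcm(2703324, 2197) = 2703324·2197/gcd = 5939202828/169 = 35143212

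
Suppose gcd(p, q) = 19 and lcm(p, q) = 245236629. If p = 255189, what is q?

18259

p·q = gcd·lcm = 19·245236629 = 4659495951, so q = 4659495951/255189 = 18259.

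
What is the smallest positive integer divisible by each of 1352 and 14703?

1352 = 2³ · 13²; 14703 = 3 · 13² · 29
max exponents: 2³ · 3 · 13² · 29 = 117624

117624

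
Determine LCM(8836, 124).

8836 = 2² · 47²; 124 = 2² · 31
max exponents: 2² · 31 · 47² = 273916

273916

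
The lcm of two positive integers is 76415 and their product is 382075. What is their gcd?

From gcd × lcm = mn: gcd = 382075 / 76415 = 5.

5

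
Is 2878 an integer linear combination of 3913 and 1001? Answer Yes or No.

By Bézout, 3913p − 1001q = 2878 has integer solutions iff gcd(3913, 1001) | 2878.
Euclid: 3913 = 3·1001 + 910; 1001 = 1·910 + 91; 910 = 10·91 + 0. gcd = 91; 2878 mod 91 = 57. No.

No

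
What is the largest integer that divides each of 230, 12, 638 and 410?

gcd(230, 12): 230 = 19·12 + 2; 12 = 6·2 + 0 → 2
gcd(2, 638): 638 = 319·2 + 0 → 2
gcd(2, 410): 410 = 205·2 + 0 → 2

2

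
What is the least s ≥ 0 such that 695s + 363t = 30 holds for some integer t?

81

gcd(695, 363) = 1 (Euclid: 695 = 1·363 + 332; 363 = 1·332 + 31; 332 = 10·31 + 22; 31 = 1·22 + 9; 22 = 2·9 + 4; 9 = 2·4 + 1; 4 = 4·1 + 0), and 1 | 30.
Extended Euclid: 695·(-82) + 363·(157) = 1. Scale by 30: s₀ = -2460.
General solution s = s₀ + 363k; reducing mod 363 gives s = 81 (and t = -155).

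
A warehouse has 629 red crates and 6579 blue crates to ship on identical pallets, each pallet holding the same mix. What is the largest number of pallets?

17

Euclid: 6579 = 10·629 + 289; 629 = 2·289 + 51; 289 = 5·51 + 34; 51 = 1·34 + 17; 34 = 2·17 + 0. Last nonzero remainder: 17.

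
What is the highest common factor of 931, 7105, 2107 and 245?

49

gcd(931, 7105): 7105 = 7·931 + 588; 931 = 1·588 + 343; 588 = 1·343 + 245; 343 = 1·245 + 98; 245 = 2·98 + 49; 98 = 2·49 + 0 → 49
gcd(49, 2107): 2107 = 43·49 + 0 → 49
gcd(49, 245): 245 = 5·49 + 0 → 49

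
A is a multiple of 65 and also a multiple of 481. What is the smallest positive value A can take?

2405

65 = 5 · 13; 481 = 13 · 37
max exponents: 5 · 13 · 37 = 2405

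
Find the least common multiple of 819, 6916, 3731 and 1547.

43384068

819 = 3² · 7 · 13; 6916 = 2² · 7 · 13 · 19; 3731 = 7 · 13 · 41; 1547 = 7 · 13 · 17
lcm takes max exponent of each prime: 2² · 3² · 7 · 13 · 17 · 19 · 41 = 43384068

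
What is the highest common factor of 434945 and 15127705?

Euclid: 15127705 = 34·434945 + 339575; 434945 = 1·339575 + 95370; 339575 = 3·95370 + 53465; 95370 = 1·53465 + 41905; 53465 = 1·41905 + 11560; 41905 = 3·11560 + 7225; 11560 = 1·7225 + 4335; 7225 = 1·4335 + 2890; 4335 = 1·2890 + 1445; 2890 = 2·1445 + 0. Last nonzero remainder: 1445.

1445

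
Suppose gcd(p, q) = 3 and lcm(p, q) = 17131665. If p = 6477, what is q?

7935

Using pq = gcd(p,q)·lcm(p,q) = 3·17131665 = 51394995, we get q = 51394995/6477 = 7935.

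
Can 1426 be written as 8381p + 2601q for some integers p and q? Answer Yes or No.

No

By Bézout, 8381p + 2601q = 1426 has integer solutions iff gcd(8381, 2601) | 1426.
Euclid: 8381 = 3·2601 + 578; 2601 = 4·578 + 289; 578 = 2·289 + 0. gcd = 289; 1426 mod 289 = 270. No.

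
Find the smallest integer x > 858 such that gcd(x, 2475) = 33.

924

Multiples of 33 above 858: 33·27, 33·28, … . Need the cofactor coprime to 2475/33 = 75.
Checking s = 27, 28, … the first with gcd(s, 75) = 1 is s = 28, giving 924.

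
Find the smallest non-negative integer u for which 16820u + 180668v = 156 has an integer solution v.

Euclid: 180668 = 10·16820 + 12468; 16820 = 1·12468 + 4352; 12468 = 2·4352 + 3764; 4352 = 1·3764 + 588; 3764 = 6·588 + 236; 588 = 2·236 + 116; 236 = 2·116 + 4; 116 = 29·4 + 0 → gcd = 4; 156 = 4·39.
Back-substitution yields 16820·(-1536) + 180668·(143) = 4, so one solution is u = -1536·39 = -59904, v = 143·39 = 5577.
Solutions in u differ by 180668/4 = 45167; the one in [0, 45167) is -59904 mod 45167 = 30430.

30430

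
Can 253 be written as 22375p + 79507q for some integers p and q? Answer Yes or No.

Yes

By Bézout, 22375p + 79507q = 253 has integer solutions iff gcd(22375, 79507) | 253.
Euclid: 79507 = 3·22375 + 12382; 22375 = 1·12382 + 9993; 12382 = 1·9993 + 2389; 9993 = 4·2389 + 437; 2389 = 5·437 + 204; 437 = 2·204 + 29; 204 = 7·29 + 1; 29 = 29·1 + 0. gcd = 1; 253 mod 1 = 0. Yes.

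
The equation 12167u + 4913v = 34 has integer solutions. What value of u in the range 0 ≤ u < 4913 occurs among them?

340

gcd(12167, 4913) = 1 (Euclid: 12167 = 2·4913 + 2341; 4913 = 2·2341 + 231; 2341 = 10·231 + 31; 231 = 7·31 + 14; 31 = 2·14 + 3; 14 = 4·3 + 2; 3 = 1·2 + 1; 2 = 2·1 + 0), and 1 | 34.
Extended Euclid: 12167·(1744) + 4913·(-4319) = 1. Scale by 34: u₀ = 59296.
General solution u = u₀ + 4913t; reducing mod 4913 gives u = 340 (and v = -842).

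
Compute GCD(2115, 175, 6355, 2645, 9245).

5

gcd(2115, 175): 2115 = 12·175 + 15; 175 = 11·15 + 10; 15 = 1·10 + 5; 10 = 2·5 + 0 → 5
gcd(5, 6355): 6355 = 1271·5 + 0 → 5
gcd(5, 2645): 2645 = 529·5 + 0 → 5
gcd(5, 9245): 9245 = 1849·5 + 0 → 5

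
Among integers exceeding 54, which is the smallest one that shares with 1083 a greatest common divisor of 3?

gcd(x, 1083) = 3 forces 3 | x; write x = 3s. Then gcd(3s, 3·361) = 3·gcd(s, 361), so need gcd(s, 361) = 1.
3s > 54 gives s ≥ 19. The least s ≥ 19 coprime to 361 is 20, so x = 3·20 = 60.

60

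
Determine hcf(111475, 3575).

325

Euclid: 111475 = 31·3575 + 650; 3575 = 5·650 + 325; 650 = 2·325 + 0. Last nonzero remainder: 325.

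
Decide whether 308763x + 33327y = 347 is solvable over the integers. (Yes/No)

By Bézout, 308763x + 33327y = 347 has integer solutions iff gcd(308763, 33327) | 347.
Euclid: 308763 = 9·33327 + 8820; 33327 = 3·8820 + 6867; 8820 = 1·6867 + 1953; 6867 = 3·1953 + 1008; 1953 = 1·1008 + 945; 1008 = 1·945 + 63; 945 = 15·63 + 0. gcd = 63; 347 mod 63 = 32. No.

No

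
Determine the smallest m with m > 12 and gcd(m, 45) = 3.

Multiples of 3 above 12: 3·5, 3·6, … . Need the cofactor coprime to 45/3 = 15.
Checking s = 5, 6, … the first with gcd(s, 15) = 1 is s = 7, giving 21.

21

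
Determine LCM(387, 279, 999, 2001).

888221889

387 = 3² · 43; 279 = 3² · 31; 999 = 3³ · 37; 2001 = 3 · 23 · 29
lcm takes max exponent of each prime: 3³ · 23 · 29 · 31 · 37 · 43 = 888221889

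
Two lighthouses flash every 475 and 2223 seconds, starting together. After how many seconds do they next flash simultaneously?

55575

475 = 5² · 19; 2223 = 3² · 13 · 19
max exponents: 3² · 5² · 13 · 19 = 55575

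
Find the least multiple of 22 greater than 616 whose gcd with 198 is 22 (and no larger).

Multiples of 22 above 616: 22·29, 22·30, … . Need the cofactor coprime to 198/22 = 9.
Checking s = 29, 30, … the first with gcd(s, 9) = 1 is s = 29, giving 638.

638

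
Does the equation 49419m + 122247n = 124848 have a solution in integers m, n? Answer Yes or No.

Yes

By Bézout, 49419m + 122247n = 124848 has integer solutions iff gcd(49419, 122247) | 124848.
Euclid: 122247 = 2·49419 + 23409; 49419 = 2·23409 + 2601; 23409 = 9·2601 + 0. gcd = 2601; 124848 mod 2601 = 0. Yes.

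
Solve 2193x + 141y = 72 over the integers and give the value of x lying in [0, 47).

Euclid: 2193 = 15·141 + 78; 141 = 1·78 + 63; 78 = 1·63 + 15; 63 = 4·15 + 3; 15 = 5·3 + 0 → gcd = 3; 72 = 3·24.
Back-substitution yields 2193·(-9) + 141·(140) = 3, so one solution is x = -9·24 = -216, y = 140·24 = 3360.
Solutions in x differ by 141/3 = 47; the one in [0, 47) is -216 mod 47 = 19.

19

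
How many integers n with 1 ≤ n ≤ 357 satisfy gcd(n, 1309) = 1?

261

1309 = 7·11·17. Inclusion–exclusion on these primes:
357 − ⌊357/7⌋ − ⌊357/11⌋ − ⌊357/17⌋ + ⌊357/77⌋ + ⌊357/119⌋ + ⌊357/187⌋ − ⌊357/1309⌋ = 261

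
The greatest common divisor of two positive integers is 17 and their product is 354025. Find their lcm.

For any two positive integers, gcd × lcm equals their product. Hence lcm = 354025 / 17 = 20825.

20825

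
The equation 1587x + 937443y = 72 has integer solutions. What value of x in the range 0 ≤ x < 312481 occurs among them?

gcd(1587, 937443) = 3 (Euclid: 937443 = 590·1587 + 1113; 1587 = 1·1113 + 474; 1113 = 2·474 + 165; 474 = 2·165 + 144; 165 = 1·144 + 21; 144 = 6·21 + 18; 21 = 1·18 + 3; 18 = 6·3 + 0), and 3 | 72.
Extended Euclid: 1587·(-45484) + 937443·(77) = 3. Scale by 24: x₀ = -1091616.
General solution x = x₀ + 312481t; reducing mod 312481 gives x = 158308 (and y = -268).

158308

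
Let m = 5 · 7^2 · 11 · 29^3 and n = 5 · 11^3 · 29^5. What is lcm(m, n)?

max exponent per prime: 5 · 7^2 · 11^3 · 29^5 = 6688583133155

6688583133155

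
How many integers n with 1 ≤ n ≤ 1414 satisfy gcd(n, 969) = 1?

Prime factors of 969: 3, 17, 19. Count integers ≤ 1414 divisible by none of them.
By inclusion–exclusion: 1414 − ⌊1414/3⌋ − ⌊1414/17⌋ − ⌊1414/19⌋ + ⌊1414/51⌋ + ⌊1414/57⌋ + ⌊1414/323⌋ − ⌊1414/969⌋ = 840.

840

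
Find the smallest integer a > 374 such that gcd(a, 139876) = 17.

391

Multiples of 17 above 374: 17·23, 17·24, … . Need the cofactor coprime to 139876/17 = 8228.
Checking s = 23, 24, … the first with gcd(s, 8228) = 1 is s = 23, giving 391.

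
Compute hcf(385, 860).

Euclid: 860 = 2·385 + 90; 385 = 4·90 + 25; 90 = 3·25 + 15; 25 = 1·15 + 10; 15 = 1·10 + 5; 10 = 2·5 + 0. Last nonzero remainder: 5.

5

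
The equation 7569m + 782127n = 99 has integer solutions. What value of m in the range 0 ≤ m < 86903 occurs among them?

Euclid: 782127 = 103·7569 + 2520; 7569 = 3·2520 + 9; 2520 = 280·9 + 0 → gcd = 9; 99 = 9·11.
Back-substitution yields 7569·(310) + 782127·(-3) = 9, so one solution is m = 310·11 = 3410, n = -3·11 = -33.
Solutions in m differ by 782127/9 = 86903; the one in [0, 86903) is 3410 mod 86903 = 3410.

3410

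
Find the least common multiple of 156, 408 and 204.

156 = 2² · 3 · 13; 408 = 2³ · 3 · 17; 204 = 2² · 3 · 17
lcm takes max exponent of each prime: 2³ · 3 · 13 · 17 = 5304

5304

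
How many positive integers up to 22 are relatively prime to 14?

9

Prime factors of 14: 2, 7. Count integers ≤ 22 divisible by none of them.
By inclusion–exclusion: 22 − ⌊22/2⌋ − ⌊22/7⌋ + ⌊22/14⌋ = 9.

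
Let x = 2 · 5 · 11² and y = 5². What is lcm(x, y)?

max exponent per prime: 2 · 5² · 11² = 6050

6050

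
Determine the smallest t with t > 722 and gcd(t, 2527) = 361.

1083

2527 = 361·7. Any t with gcd(t, 2527) = 361 is a multiple of 361, say 361s, with s coprime to 7.
Need s > 722/361, so s ≥ 3. First s ≥ 3 with gcd(s, 7) = 1 is s = 3. Thus t = 361·3 = 1083.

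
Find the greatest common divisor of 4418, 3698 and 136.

gcd(4418, 3698): 4418 = 1·3698 + 720; 3698 = 5·720 + 98; 720 = 7·98 + 34; 98 = 2·34 + 30; 34 = 1·30 + 4; 30 = 7·4 + 2; 4 = 2·2 + 0 → 2
gcd(2, 136): 136 = 68·2 + 0 → 2

2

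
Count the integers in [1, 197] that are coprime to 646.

88

646 = 2·17·19. Inclusion–exclusion on these primes:
197 − ⌊197/2⌋ − ⌊197/17⌋ − ⌊197/19⌋ + ⌊197/34⌋ + ⌊197/38⌋ + ⌊197/323⌋ − ⌊197/646⌋ = 88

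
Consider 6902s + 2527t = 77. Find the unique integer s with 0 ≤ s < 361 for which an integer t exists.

346

Euclid: 6902 = 2·2527 + 1848; 2527 = 1·1848 + 679; 1848 = 2·679 + 490; 679 = 1·490 + 189; 490 = 2·189 + 112; 189 = 1·112 + 77; 112 = 1·77 + 35; 77 = 2·35 + 7; 35 = 5·7 + 0 → gcd = 7; 77 = 7·11.
Back-substitution yields 6902·(-67) + 2527·(183) = 7, so one solution is s = -67·11 = -737, t = 183·11 = 2013.
Solutions in s differ by 2527/7 = 361; the one in [0, 361) is -737 mod 361 = 346.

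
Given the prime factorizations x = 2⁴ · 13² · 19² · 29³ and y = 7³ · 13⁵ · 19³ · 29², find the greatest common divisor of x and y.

51308569

min exponent per shared prime: 13² · 19² · 29² = 51308569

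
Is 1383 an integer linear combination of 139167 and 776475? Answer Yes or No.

No

By Bézout, 139167x + 776475y = 1383 has integer solutions iff gcd(139167, 776475) | 1383.
Euclid: 776475 = 5·139167 + 80640; 139167 = 1·80640 + 58527; 80640 = 1·58527 + 22113; 58527 = 2·22113 + 14301; 22113 = 1·14301 + 7812; 14301 = 1·7812 + 6489; 7812 = 1·6489 + 1323; 6489 = 4·1323 + 1197; 1323 = 1·1197 + 126; 1197 = 9·126 + 63; 126 = 2·63 + 0. gcd = 63; 1383 mod 63 = 60. No.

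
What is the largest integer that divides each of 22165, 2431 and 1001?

143

gcd(22165, 2431): 22165 = 9·2431 + 286; 2431 = 8·286 + 143; 286 = 2·143 + 0 → 143
gcd(143, 1001): 1001 = 7·143 + 0 → 143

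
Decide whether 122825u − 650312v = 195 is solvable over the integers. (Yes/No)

Yes

gcd(122825, 650312): 650312 = 5·122825 + 36187; 122825 = 3·36187 + 14264; 36187 = 2·14264 + 7659; 14264 = 1·7659 + 6605; 7659 = 1·6605 + 1054; 6605 = 6·1054 + 281; 1054 = 3·281 + 211; 281 = 1·211 + 70; 211 = 3·70 + 1; 70 = 70·1 + 0 → 1
1 divides 195, so a solution exists.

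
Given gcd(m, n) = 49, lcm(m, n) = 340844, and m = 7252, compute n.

2303

m·n = gcd·lcm = 49·340844 = 16701356, so n = 16701356/7252 = 2303.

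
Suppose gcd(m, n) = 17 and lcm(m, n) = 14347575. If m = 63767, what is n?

3825

m·n = gcd·lcm = 17·14347575 = 243908775, so n = 243908775/63767 = 3825.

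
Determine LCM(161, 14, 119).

5474

161 = 7 · 23; 14 = 2 · 7; 119 = 7 · 17
lcm takes max exponent of each prime: 2 · 7 · 17 · 23 = 5474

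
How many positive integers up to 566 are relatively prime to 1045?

Prime factors of 1045: 5, 11, 19. Count integers ≤ 566 divisible by none of them.
By inclusion–exclusion: 566 − ⌊566/5⌋ − ⌊566/11⌋ − ⌊566/19⌋ + ⌊566/55⌋ + ⌊566/95⌋ + ⌊566/209⌋ − ⌊566/1045⌋ = 390.

390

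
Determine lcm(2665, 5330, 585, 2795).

2062710

lcm(2665, 5330) = 2665·5330/gcd = 14204450/2665 = 5330
lcm(5330, 585) = 5330·585/gcd = 3118050/65 = 47970
lcm(47970, 2795) = 47970·2795/gcd = 134076150/65 = 2062710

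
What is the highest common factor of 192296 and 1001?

13

Euclid: 192296 = 192·1001 + 104; 1001 = 9·104 + 65; 104 = 1·65 + 39; 65 = 1·39 + 26; 39 = 1·26 + 13; 26 = 2·13 + 0. Last nonzero remainder: 13.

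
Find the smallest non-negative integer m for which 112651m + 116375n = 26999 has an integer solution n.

24

Reduce mod 116375: 112651m ≡ 26999 (mod 116375). With g = gcd(112651, 116375) = 931 dividing 26999, divide through: 121m ≡ 29 (mod 125).
Since gcd(121, 125) = 1, m ≡ 29·(121)⁻¹ ≡ 24 (mod 125). Smallest non-negative: 24.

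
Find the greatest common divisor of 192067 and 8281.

1

Euclid: 192067 = 23·8281 + 1604; 8281 = 5·1604 + 261; 1604 = 6·261 + 38; 261 = 6·38 + 33; 38 = 1·33 + 5; 33 = 6·5 + 3; 5 = 1·3 + 2; 3 = 1·2 + 1; 2 = 2·1 + 0. Last nonzero remainder: 1.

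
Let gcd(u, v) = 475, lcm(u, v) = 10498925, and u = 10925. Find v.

Using uv = gcd(u,v)·lcm(u,v) = 475·10498925 = 4986989375, we get v = 4986989375/10925 = 456475.

456475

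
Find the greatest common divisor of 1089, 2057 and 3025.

121

gcd(1089, 2057): 2057 = 1·1089 + 968; 1089 = 1·968 + 121; 968 = 8·121 + 0 → 121
gcd(121, 3025): 3025 = 25·121 + 0 → 121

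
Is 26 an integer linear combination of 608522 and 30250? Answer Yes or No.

Yes

By Bézout, 608522u + 30250v = 26 has integer solutions iff gcd(608522, 30250) | 26.
Euclid: 608522 = 20·30250 + 3522; 30250 = 8·3522 + 2074; 3522 = 1·2074 + 1448; 2074 = 1·1448 + 626; 1448 = 2·626 + 196; 626 = 3·196 + 38; 196 = 5·38 + 6; 38 = 6·6 + 2; 6 = 3·2 + 0. gcd = 2; 26 mod 2 = 0. Yes.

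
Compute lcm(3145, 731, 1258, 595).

3145 = 5 · 17 · 37; 731 = 17 · 43; 1258 = 2 · 17 · 37; 595 = 5 · 7 · 17
lcm takes max exponent of each prime: 2 · 5 · 7 · 17 · 37 · 43 = 1893290

1893290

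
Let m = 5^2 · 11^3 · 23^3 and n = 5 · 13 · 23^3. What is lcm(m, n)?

5263140025

max exponent per prime: 5^2 · 11^3 · 13 · 23^3 = 5263140025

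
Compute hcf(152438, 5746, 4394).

338

gcd(152438, 5746): 152438 = 26·5746 + 3042; 5746 = 1·3042 + 2704; 3042 = 1·2704 + 338; 2704 = 8·338 + 0 → 338
gcd(338, 4394): 4394 = 13·338 + 0 → 338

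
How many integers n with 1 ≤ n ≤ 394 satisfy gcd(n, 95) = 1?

Prime factors of 95: 5, 19. Count integers ≤ 394 divisible by none of them.
By inclusion–exclusion: 394 − ⌊394/5⌋ − ⌊394/19⌋ + ⌊394/95⌋ = 300.

300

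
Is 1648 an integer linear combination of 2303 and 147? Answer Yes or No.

By Bézout, 2303m − 147n = 1648 has integer solutions iff gcd(2303, 147) | 1648.
Euclid: 2303 = 15·147 + 98; 147 = 1·98 + 49; 98 = 2·49 + 0. gcd = 49; 1648 mod 49 = 31. No.

No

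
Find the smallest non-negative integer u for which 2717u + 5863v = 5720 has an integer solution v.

gcd(2717, 5863) = 143 (Euclid: 5863 = 2·2717 + 429; 2717 = 6·429 + 143; 429 = 3·143 + 0), and 143 | 5720.
Extended Euclid: 2717·(13) + 5863·(-6) = 143. Scale by 40: u₀ = 520.
General solution u = u₀ + 41t; reducing mod 41 gives u = 28 (and v = -12).

28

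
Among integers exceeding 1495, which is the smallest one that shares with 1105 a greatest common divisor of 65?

1560

gcd(k, 1105) = 65 forces 65 | k; write k = 65s. Then gcd(65s, 65·17) = 65·gcd(s, 17), so need gcd(s, 17) = 1.
65s > 1495 gives s ≥ 24. The least s ≥ 24 coprime to 17 is 24, so k = 65·24 = 1560.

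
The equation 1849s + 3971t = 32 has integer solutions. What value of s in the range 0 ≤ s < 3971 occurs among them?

2298

Reduce mod 3971: 1849s ≡ 32 (mod 3971). With g = gcd(1849, 3971) = 1 dividing 32, divide through: 1849s ≡ 32 (mod 3971).
Since gcd(1849, 3971) = 1, s ≡ 32·(1849)⁻¹ ≡ 2298 (mod 3971). Smallest non-negative: 2298.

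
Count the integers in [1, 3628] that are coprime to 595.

2341

Prime factors of 595: 5, 7, 17. Count integers ≤ 3628 divisible by none of them.
By inclusion–exclusion: 3628 − ⌊3628/5⌋ − ⌊3628/7⌋ − ⌊3628/17⌋ + ⌊3628/35⌋ + ⌊3628/85⌋ + ⌊3628/119⌋ − ⌊3628/595⌋ = 2341.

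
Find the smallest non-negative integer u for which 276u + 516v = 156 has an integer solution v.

Euclid: 516 = 1·276 + 240; 276 = 1·240 + 36; 240 = 6·36 + 24; 36 = 1·24 + 12; 24 = 2·12 + 0 → gcd = 12; 156 = 12·13.
Back-substitution yields 276·(15) + 516·(-8) = 12, so one solution is u = 15·13 = 195, v = -8·13 = -104.
Solutions in u differ by 516/12 = 43; the one in [0, 43) is 195 mod 43 = 23.

23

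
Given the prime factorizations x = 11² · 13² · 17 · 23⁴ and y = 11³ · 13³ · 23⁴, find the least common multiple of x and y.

13911321188479

max exponent per prime: 11³ · 13³ · 17 · 23⁴ = 13911321188479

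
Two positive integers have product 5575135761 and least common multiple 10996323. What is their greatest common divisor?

From gcd × lcm = mn: gcd = 5575135761 / 10996323 = 507.

507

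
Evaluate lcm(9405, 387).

404415

gcd first: 9405 = 24·387 + 117; 387 = 3·117 + 36; 117 = 3·36 + 9; 36 = 4·9 + 0 → gcd = 9
lcm = 9405·387/gcd = 3639735/9 = 404415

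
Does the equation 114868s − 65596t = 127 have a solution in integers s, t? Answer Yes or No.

By Bézout, 114868s − 65596t = 127 has integer solutions iff gcd(114868, 65596) | 127.
Euclid: 114868 = 1·65596 + 49272; 65596 = 1·49272 + 16324; 49272 = 3·16324 + 300; 16324 = 54·300 + 124; 300 = 2·124 + 52; 124 = 2·52 + 20; 52 = 2·20 + 12; 20 = 1·12 + 8; 12 = 1·8 + 4; 8 = 2·4 + 0. gcd = 4; 127 mod 4 = 3. No.

No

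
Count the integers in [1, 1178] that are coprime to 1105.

Prime factors of 1105: 5, 13, 17. Count integers ≤ 1178 divisible by none of them.
By inclusion–exclusion: 1178 − ⌊1178/5⌋ − ⌊1178/13⌋ − ⌊1178/17⌋ + ⌊1178/65⌋ + ⌊1178/85⌋ + ⌊1178/221⌋ − ⌊1178/1105⌋ = 819.

819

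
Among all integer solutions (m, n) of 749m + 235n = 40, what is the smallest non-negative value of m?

Euclid: 749 = 3·235 + 44; 235 = 5·44 + 15; 44 = 2·15 + 14; 15 = 1·14 + 1; 14 = 14·1 + 0 → gcd = 1; 40 = 1·40.
Back-substitution yields 749·(-16) + 235·(51) = 1, so one solution is m = -16·40 = -640, n = 51·40 = 2040.
Solutions in m differ by 235/1 = 235; the one in [0, 235) is -640 mod 235 = 65.

65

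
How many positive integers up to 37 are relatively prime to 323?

34

323 = 17·19. Inclusion–exclusion on these primes:
37 − ⌊37/17⌋ − ⌊37/19⌋ + ⌊37/323⌋ = 34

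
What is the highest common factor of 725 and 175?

25

725 = 5² · 29
175 = 5² · 7
Common: 5² = 25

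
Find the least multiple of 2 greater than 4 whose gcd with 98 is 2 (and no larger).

6

Multiples of 2 above 4: 2·3, 2·4, … . Need the cofactor coprime to 98/2 = 49.
Checking s = 3, 4, … the first with gcd(s, 49) = 1 is s = 3, giving 6.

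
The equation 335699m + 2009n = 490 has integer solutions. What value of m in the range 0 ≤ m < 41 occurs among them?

23

Reduce mod 2009: 335699m ≡ 490 (mod 2009). With g = gcd(335699, 2009) = 49 dividing 490, divide through: 6851m ≡ 10 (mod 41).
Since gcd(6851, 41) = 1, m ≡ 10·(6851)⁻¹ ≡ 23 (mod 41). Smallest non-negative: 23.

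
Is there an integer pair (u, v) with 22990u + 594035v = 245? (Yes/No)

No

gcd(22990, 594035): 594035 = 25·22990 + 19285; 22990 = 1·19285 + 3705; 19285 = 5·3705 + 760; 3705 = 4·760 + 665; 760 = 1·665 + 95; 665 = 7·95 + 0 → 95
95 does not divide 245, so a solution does not exist.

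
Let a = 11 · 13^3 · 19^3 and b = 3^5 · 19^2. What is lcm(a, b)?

max exponent per prime: 3^5 · 11 · 13^3 · 19^3 = 40280033079

40280033079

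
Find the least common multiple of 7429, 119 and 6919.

21165221

7429 = 17 · 19 · 23; 119 = 7 · 17; 6919 = 11 · 17 · 37
lcm takes max exponent of each prime: 7 · 11 · 17 · 19 · 23 · 37 = 21165221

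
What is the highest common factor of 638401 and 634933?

289

638401 = 17² · 47²
634933 = 13³ · 17²
Common: 17² = 289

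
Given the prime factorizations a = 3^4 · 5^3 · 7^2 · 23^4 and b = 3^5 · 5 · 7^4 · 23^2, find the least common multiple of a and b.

20408909070375

max exponent per prime: 3^5 · 5^3 · 7^4 · 23^4 = 20408909070375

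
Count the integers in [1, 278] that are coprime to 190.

105

190 = 2·5·19. Inclusion–exclusion on these primes:
278 − ⌊278/2⌋ − ⌊278/5⌋ − ⌊278/19⌋ + ⌊278/10⌋ + ⌊278/38⌋ + ⌊278/95⌋ − ⌊278/190⌋ = 105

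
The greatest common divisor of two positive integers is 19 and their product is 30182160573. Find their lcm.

1588534767

gcd·lcm = product, so lcm = 30182160573/19 = 1588534767.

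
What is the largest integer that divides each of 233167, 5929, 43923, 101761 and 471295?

gcd(233167, 5929): 233167 = 39·5929 + 1936; 5929 = 3·1936 + 121; 1936 = 16·121 + 0 → 121
gcd(121, 43923): 43923 = 363·121 + 0 → 121
gcd(121, 101761): 101761 = 841·121 + 0 → 121
gcd(121, 471295): 471295 = 3895·121 + 0 → 121

121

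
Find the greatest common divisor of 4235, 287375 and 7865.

4235 = 5 · 7 · 11²; 287375 = 5³ · 11² · 19; 7865 = 5 · 11² · 13
gcd takes min exponent of each prime: 5 · 11² = 605

605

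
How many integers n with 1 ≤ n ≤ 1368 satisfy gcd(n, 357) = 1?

Prime factors of 357: 3, 7, 17. Count integers ≤ 1368 divisible by none of them.
By inclusion–exclusion: 1368 − ⌊1368/3⌋ − ⌊1368/7⌋ − ⌊1368/17⌋ + ⌊1368/21⌋ + ⌊1368/51⌋ + ⌊1368/119⌋ − ⌊1368/357⌋ = 736.

736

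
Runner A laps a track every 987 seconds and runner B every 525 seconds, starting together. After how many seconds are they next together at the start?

24675

987 = 3 · 7 · 47; 525 = 3 · 5² · 7
max exponents: 3 · 5² · 7 · 47 = 24675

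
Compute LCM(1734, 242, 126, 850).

1734 = 2 · 3 · 17²; 242 = 2 · 11²; 126 = 2 · 3² · 7; 850 = 2 · 5² · 17
lcm takes max exponent of each prime: 2 · 3² · 5² · 7 · 11² · 17² = 110152350

110152350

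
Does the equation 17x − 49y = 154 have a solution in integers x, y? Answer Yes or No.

gcd(17, 49): 49 = 2·17 + 15; 17 = 1·15 + 2; 15 = 7·2 + 1; 2 = 2·1 + 0 → 1
1 divides 154, so a solution exists.

Yes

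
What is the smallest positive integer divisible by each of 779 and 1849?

1440371

gcd first: 1849 = 2·779 + 291; 779 = 2·291 + 197; 291 = 1·197 + 94; 197 = 2·94 + 9; 94 = 10·9 + 4; 9 = 2·4 + 1; 4 = 4·1 + 0 → gcd = 1
lcm = 779·1849/gcd = 1440371/1 = 1440371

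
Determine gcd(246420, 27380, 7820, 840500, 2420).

gcd(246420, 27380): 246420 = 9·27380 + 0 → 27380
gcd(27380, 7820): 27380 = 3·7820 + 3920; 7820 = 1·3920 + 3900; 3920 = 1·3900 + 20; 3900 = 195·20 + 0 → 20
gcd(20, 840500): 840500 = 42025·20 + 0 → 20
gcd(20, 2420): 2420 = 121·20 + 0 → 20

20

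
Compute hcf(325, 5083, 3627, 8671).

gcd(325, 5083): 5083 = 15·325 + 208; 325 = 1·208 + 117; 208 = 1·117 + 91; 117 = 1·91 + 26; 91 = 3·26 + 13; 26 = 2·13 + 0 → 13
gcd(13, 3627): 3627 = 279·13 + 0 → 13
gcd(13, 8671): 8671 = 667·13 + 0 → 13

13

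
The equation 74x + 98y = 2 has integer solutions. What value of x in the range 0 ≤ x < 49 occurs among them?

4

Reduce mod 98: 74x ≡ 2 (mod 98). With g = gcd(74, 98) = 2 dividing 2, divide through: 37x ≡ 1 (mod 49).
Since gcd(37, 49) = 1, x ≡ 1·(37)⁻¹ ≡ 4 (mod 49). Smallest non-negative: 4.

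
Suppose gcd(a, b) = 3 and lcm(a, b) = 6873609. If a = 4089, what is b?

5043

Using ab = gcd(a,b)·lcm(a,b) = 3·6873609 = 20620827, we get b = 20620827/4089 = 5043.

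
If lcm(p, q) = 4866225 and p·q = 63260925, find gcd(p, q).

13

From gcd × lcm = pq: gcd = 63260925 / 4866225 = 13.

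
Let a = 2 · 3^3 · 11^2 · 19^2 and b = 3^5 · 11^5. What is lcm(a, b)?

28255753746

max exponent per prime: 2 · 3^5 · 11^5 · 19^2 = 28255753746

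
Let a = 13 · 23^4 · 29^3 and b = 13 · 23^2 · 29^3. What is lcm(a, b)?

88725547937

max exponent per prime: 13 · 23^4 · 29^3 = 88725547937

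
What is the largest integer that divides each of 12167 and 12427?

12167 = 23³
12427 = 17² · 43
Common: 1 = 1

1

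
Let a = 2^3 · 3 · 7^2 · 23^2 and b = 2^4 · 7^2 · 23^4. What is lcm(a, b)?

max exponent per prime: 2^4 · 3 · 7^2 · 23^4 = 658186032

658186032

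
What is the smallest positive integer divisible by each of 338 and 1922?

324818

gcd first: 1922 = 5·338 + 232; 338 = 1·232 + 106; 232 = 2·106 + 20; 106 = 5·20 + 6; 20 = 3·6 + 2; 6 = 3·2 + 0 → gcd = 2
lcm = 338·1922/gcd = 649636/2 = 324818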